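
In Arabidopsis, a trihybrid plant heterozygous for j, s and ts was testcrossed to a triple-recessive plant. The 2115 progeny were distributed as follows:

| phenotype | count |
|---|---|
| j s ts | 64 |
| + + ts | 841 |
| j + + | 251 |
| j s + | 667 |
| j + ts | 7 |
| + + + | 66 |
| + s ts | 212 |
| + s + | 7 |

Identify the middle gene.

j

The two most frequent reciprocal classes, + + ts and j s +, are the parental types, so the F1 was + + ts / j s +.
The two rarest classes, j + ts and + s +, are the double crossovers. Comparing them with the parentals, only the j allele has switched, so j is the middle locus and the order is ts – j – s.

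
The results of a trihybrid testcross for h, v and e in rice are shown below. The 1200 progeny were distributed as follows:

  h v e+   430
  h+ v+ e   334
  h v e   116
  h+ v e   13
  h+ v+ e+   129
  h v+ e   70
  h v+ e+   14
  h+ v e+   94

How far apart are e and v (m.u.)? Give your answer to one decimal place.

The two most frequent reciprocal classes, h+ v+ e and h v e+, are the parental types, so the F1 was h+ v+ e / h v e+.
The two rarest classes, h+ v e and h v+ e+, are the double crossovers. Comparing them with the parentals, only the v allele has switched, so v is the middle locus and the order is e – v – h.
Crossovers in the e–v interval produce the single-crossover classes h+ v+ e+ and h v e (129 + 116 = 245) plus the double crossovers (27).
RF(e–v) = (245 + 27) / 1200 = 272/1200 = 0.2267 → 22.7 m.u.

22.7 m.u.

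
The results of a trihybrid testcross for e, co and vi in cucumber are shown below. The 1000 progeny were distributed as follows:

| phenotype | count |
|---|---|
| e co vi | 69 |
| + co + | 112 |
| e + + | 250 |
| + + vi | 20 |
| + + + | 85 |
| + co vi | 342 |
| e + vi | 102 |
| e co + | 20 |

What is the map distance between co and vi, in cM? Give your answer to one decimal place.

25.4 cM

The two most frequent reciprocal classes, e + + and + co vi, are the parental types, so the F1 was e + + / + co vi.
The two rarest classes, e co + and + + vi, are the double crossovers. Comparing them with the parentals, only the co allele has switched, so co is the middle locus and the order is e – co – vi.
Crossovers in the co–vi interval produce the single-crossover classes e + vi and + co + (102 + 112 = 214) plus the double crossovers (40).
RF(co–vi) = (214 + 40) / 1000 = 254/1000 = 0.2540 → 25.4 cM.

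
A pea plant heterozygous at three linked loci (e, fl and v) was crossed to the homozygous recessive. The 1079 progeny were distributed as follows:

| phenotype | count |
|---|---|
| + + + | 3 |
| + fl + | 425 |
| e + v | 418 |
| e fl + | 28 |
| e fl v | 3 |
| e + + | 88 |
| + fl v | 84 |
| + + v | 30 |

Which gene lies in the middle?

The two most frequent reciprocal classes, e + v and + fl +, are the parental types, so the F1 was e + v / + fl +.
The two rarest classes, e fl v and + + +, are the double crossovers. Comparing them with the parentals, only the fl allele has switched, so fl is the middle locus and the order is e – fl – v.

fl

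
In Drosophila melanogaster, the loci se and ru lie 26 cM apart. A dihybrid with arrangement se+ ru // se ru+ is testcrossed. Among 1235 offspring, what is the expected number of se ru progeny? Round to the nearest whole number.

161

A map distance of 26 cM corresponds to a recombination frequency of 0.260.
The F1 is se+ ru / se ru+, so se ru is a recombinant gamete class with expected frequency r/2 = 0.260/2 = 0.1300.
Expected number = 0.1300 × 1235 = 160.55 ≈ 161.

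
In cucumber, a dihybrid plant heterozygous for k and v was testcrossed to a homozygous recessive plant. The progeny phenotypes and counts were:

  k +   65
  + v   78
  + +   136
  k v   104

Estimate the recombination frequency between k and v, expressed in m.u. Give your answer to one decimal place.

The two most frequent classes, + + (136) and k v (104), are the parental types, so the F1 was + + / k v.
The recombinant classes are + v and k +: 78 + 65 = 143.
Recombination frequency = 143/383 = 0.3734 ≈ 37.3%, i.e. 37.3 m.u.

37.3 m.u.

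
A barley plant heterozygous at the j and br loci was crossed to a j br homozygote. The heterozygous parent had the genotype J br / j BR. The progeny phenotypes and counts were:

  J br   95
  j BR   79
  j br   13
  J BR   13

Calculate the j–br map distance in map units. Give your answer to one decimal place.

13.0 map units

The recombinant classes are J BR and j br: 13 + 13 = 26.
Recombination frequency = 26/200 = 0.1300 ≈ 13.0%, i.e. 13.0 map units.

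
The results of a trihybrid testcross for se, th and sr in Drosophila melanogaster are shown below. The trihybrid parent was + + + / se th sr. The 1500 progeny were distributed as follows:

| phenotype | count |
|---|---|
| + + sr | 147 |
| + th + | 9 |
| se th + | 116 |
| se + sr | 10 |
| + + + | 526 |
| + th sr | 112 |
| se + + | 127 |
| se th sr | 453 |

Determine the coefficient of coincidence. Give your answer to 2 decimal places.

The two rarest classes, + th + and se + sr, are the double crossovers. Comparing them with the parentals, only the th allele has switched, so th is the middle locus and the order is se – th – sr.
se–th: (239 + 19)/1500 = 0.1720; th–sr: (263 + 19)/1500 = 0.1880.
Expected DCO frequency = 0.1720 × 0.1880 ≈ 0.03234; observed = 19/1500 ≈ 0.01267.
Coefficient of coincidence = 0.01267/0.03234 ≈ 0.39.

0.39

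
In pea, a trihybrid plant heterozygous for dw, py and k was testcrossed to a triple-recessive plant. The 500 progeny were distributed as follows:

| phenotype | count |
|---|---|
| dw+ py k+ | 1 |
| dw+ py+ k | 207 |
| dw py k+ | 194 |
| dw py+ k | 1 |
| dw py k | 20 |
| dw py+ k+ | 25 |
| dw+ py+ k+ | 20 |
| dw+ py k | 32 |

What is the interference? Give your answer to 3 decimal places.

The two most frequent reciprocal classes, dw+ py+ k and dw py k+, are the parental types, so the F1 was dw+ py+ k / dw py k+.
The two rarest classes, dw py+ k and dw+ py k+, are the double crossovers. Comparing them with the parentals, only the dw allele has switched, so dw is the middle locus and the order is k – dw – py.
k–dw: (40 + 2)/500 = 0.0840; dw–py: (57 + 2)/500 = 0.1180.
Expected DCO frequency = 0.0840 × 0.1180 ≈ 0.00991; observed = 2/500 ≈ 0.00400.
Coefficient of coincidence = 0.00400/0.00991 ≈ 0.404; interference = 1 − 0.404 = 0.596.

0.596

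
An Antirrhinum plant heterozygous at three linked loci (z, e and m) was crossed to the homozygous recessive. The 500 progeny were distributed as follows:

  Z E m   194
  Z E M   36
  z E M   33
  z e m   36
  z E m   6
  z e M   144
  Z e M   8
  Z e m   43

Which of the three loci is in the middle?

The two most frequent reciprocal classes, Z E m and z e M, are the parental types, so the F1 was Z E m / z e M.
The two rarest classes, z E m and Z e M, are the double crossovers. Comparing them with the parentals, only the z allele has switched, so z is the middle locus and the order is e – z – m.

z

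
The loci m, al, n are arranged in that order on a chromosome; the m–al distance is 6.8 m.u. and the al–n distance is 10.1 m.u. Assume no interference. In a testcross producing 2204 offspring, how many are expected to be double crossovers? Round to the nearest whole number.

Map distances give recombination frequencies of 0.068 and 0.101 for the two intervals.
With no interference, expected double-crossover frequency = 0.068 × 0.101 = 0.00687.
Expected number = 0.00687 × 2204 = 15.14 ≈ 15.

15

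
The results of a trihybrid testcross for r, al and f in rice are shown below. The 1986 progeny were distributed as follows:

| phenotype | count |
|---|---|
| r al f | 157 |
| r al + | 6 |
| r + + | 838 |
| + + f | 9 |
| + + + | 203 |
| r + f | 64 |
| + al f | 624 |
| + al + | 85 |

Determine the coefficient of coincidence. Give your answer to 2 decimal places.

0.48

The two most frequent reciprocal classes, + al f and r + +, are the parental types, so the F1 was + al f / r + +.
The two rarest classes, + + f and r al +, are the double crossovers. Comparing them with the parentals, only the al allele has switched, so al is the middle locus and the order is r – al – f.
r–al: (360 + 15)/1986 = 0.1888; al–f: (149 + 15)/1986 = 0.0826.
Expected DCO frequency = 0.1888 × 0.0826 ≈ 0.01559; observed = 15/1986 ≈ 0.00755.
Coefficient of coincidence = 0.00755/0.01559 ≈ 0.48.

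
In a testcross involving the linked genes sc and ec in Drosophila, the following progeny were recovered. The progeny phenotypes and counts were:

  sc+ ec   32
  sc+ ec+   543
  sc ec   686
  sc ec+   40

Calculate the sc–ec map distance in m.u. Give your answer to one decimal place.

5.5 m.u.

The two most frequent classes, sc+ ec+ (543) and sc ec (686), are the parental types, so the F1 was sc+ ec+ / sc ec.
The recombinant classes are sc+ ec and sc ec+: 32 + 40 = 72.
Recombination frequency = 72/1301 = 0.0553 ≈ 5.5%, i.e. 5.5 m.u.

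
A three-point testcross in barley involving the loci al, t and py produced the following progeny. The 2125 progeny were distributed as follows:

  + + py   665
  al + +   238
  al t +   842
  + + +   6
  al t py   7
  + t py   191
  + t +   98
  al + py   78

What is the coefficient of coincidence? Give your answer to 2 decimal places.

0.33

The two most frequent reciprocal classes, + + py and al t +, are the parental types, so the F1 was + + py / al t +.
The two rarest classes, + + + and al t py, are the double crossovers. Comparing them with the parentals, only the py allele has switched, so py is the middle locus and the order is al – py – t.
al–py: (176 + 13)/2125 = 0.0889; py–t: (429 + 13)/2125 = 0.2080.
Expected DCO frequency = 0.0889 × 0.2080 ≈ 0.01849; observed = 13/2125 ≈ 0.00612.
Coefficient of coincidence = 0.00612/0.01849 ≈ 0.33.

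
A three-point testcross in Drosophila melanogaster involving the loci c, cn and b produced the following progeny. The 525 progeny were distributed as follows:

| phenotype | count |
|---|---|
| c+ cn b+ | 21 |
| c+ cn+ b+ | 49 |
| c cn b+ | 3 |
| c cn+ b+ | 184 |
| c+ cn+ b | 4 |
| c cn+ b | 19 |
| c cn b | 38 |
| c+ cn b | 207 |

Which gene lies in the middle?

The two most frequent reciprocal classes, c cn+ b+ and c+ cn b, are the parental types, so the F1 was c cn+ b+ / c+ cn b.
The two rarest classes, c cn b+ and c+ cn+ b, are the double crossovers. Comparing them with the parentals, only the cn allele has switched, so cn is the middle locus and the order is b – cn – c.

cn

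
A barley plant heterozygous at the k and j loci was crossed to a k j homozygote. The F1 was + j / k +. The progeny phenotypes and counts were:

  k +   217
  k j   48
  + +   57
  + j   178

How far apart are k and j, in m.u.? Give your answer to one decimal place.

21.0 m.u.

The recombinant classes are + + and k j: 57 + 48 = 105.
Recombination frequency = 105/500 = 0.2100 ≈ 21.0%, i.e. 21.0 m.u.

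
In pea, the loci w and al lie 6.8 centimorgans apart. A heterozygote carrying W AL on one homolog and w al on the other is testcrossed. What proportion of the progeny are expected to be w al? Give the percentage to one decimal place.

A map distance of 6.8 centimorgans corresponds to a recombination frequency of 0.068.
The F1 is W AL / w al, so w al is a parental gamete class with expected frequency (1 − r)/2 = 0.932/2 = 0.4660.
That is 0.4660 = 46.6% of the progeny.

46.6%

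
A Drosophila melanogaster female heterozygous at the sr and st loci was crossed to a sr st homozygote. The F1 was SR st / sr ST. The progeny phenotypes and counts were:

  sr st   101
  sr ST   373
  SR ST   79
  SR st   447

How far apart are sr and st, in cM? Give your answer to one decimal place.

18.0 cM

The recombinant classes are SR ST and sr st: 79 + 101 = 180.
Recombination frequency = 180/1000 = 0.1800 ≈ 18.0%, i.e. 18.0 cM.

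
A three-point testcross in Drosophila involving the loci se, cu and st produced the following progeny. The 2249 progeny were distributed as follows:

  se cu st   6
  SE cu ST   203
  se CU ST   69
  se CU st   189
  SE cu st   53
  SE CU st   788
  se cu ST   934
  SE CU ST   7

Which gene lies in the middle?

The two most frequent reciprocal classes, SE CU st and se cu ST, are the parental types, so the F1 was SE CU st / se cu ST.
The two rarest classes, SE CU ST and se cu st, are the double crossovers. Comparing them with the parentals, only the st allele has switched, so st is the middle locus and the order is cu – st – se.

st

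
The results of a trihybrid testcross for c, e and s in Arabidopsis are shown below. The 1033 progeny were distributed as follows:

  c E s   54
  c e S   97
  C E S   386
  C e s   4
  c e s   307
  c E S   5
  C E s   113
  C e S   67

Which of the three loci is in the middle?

The two most frequent reciprocal classes, C E S and c e s, are the parental types, so the F1 was C E S / c e s.
The two rarest classes, c E S and C e s, are the double crossovers. Comparing them with the parentals, only the c allele has switched, so c is the middle locus and the order is e – c – s.

c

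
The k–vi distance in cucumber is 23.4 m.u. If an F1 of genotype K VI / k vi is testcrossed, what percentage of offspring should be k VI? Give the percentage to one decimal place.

11.7%

A map distance of 23.4 m.u. corresponds to a recombination frequency of 0.234.
The F1 is K VI / k vi, so k VI is a recombinant gamete class with expected frequency r/2 = 0.234/2 = 0.1170.
That is 0.1170 = 11.7% of the progeny.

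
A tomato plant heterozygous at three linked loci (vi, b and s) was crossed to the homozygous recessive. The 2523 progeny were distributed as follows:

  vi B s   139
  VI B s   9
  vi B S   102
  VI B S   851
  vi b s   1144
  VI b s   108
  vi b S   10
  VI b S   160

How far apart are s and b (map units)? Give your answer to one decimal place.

12.6 map units

The two most frequent reciprocal classes, VI B S and vi b s, are the parental types, so the F1 was VI B S / vi b s.
The two rarest classes, VI B s and vi b S, are the double crossovers. Comparing them with the parentals, only the s allele has switched, so s is the middle locus and the order is vi – s – b.
Crossovers in the s–b interval produce the single-crossover classes VI b S and vi B s (160 + 139 = 299) plus the double crossovers (19).
RF(s–b) = (299 + 19) / 2523 = 318/2523 = 0.1260 → 12.6 map units.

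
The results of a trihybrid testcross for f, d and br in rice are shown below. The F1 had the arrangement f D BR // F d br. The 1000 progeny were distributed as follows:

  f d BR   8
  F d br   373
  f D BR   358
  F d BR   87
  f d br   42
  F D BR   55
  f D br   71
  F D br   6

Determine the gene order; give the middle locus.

The two rarest classes, f d BR and F D br, are the double crossovers. Comparing them with the parentals, only the d allele has switched, so d is the middle locus and the order is f – d – br.

d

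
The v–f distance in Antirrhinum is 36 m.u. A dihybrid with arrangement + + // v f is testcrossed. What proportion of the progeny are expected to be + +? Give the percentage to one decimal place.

32.0%

A map distance of 36 m.u. corresponds to a recombination frequency of 0.360.
The F1 is + + / v f, so + + is a parental gamete class with expected frequency (1 − r)/2 = 0.640/2 = 0.3200.
That is 0.3200 = 32.0% of the progeny.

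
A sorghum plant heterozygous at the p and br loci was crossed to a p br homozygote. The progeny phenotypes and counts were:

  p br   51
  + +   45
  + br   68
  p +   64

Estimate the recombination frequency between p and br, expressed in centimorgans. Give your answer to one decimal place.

The two most frequent classes, + br (68) and p + (64), are the parental types, so the F1 was + br / p +.
The recombinant classes are + + and p br: 45 + 51 = 96.
Recombination frequency = 96/228 = 0.4211 ≈ 42.1%, i.e. 42.1 centimorgans.

42.1 centimorgans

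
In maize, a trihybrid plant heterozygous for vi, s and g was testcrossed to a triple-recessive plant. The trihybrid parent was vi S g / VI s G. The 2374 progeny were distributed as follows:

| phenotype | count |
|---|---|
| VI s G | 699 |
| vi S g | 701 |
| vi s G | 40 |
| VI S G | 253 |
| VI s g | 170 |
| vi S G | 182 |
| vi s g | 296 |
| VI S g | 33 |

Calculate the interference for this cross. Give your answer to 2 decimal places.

0.34

The two rarest classes, VI S g and vi s G, are the double crossovers. Comparing them with the parentals, only the vi allele has switched, so vi is the middle locus and the order is g – vi – s.
g–vi: (352 + 73)/2374 = 0.1790; vi–s: (549 + 73)/2374 = 0.2620.
Expected DCO frequency = 0.1790 × 0.2620 ≈ 0.04690; observed = 73/2374 ≈ 0.03075.
Coefficient of coincidence = 0.03075/0.04690 ≈ 0.66; interference = 1 − 0.66 = 0.34.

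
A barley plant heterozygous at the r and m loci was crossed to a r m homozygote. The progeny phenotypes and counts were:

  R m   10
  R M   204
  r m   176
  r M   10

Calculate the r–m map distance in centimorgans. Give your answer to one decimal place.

5.0 centimorgans

The two most frequent classes, R M (204) and r m (176), are the parental types, so the F1 was R M / r m.
The recombinant classes are R m and r M: 10 + 10 = 20.
Recombination frequency = 20/400 = 0.0500 ≈ 5.0%, i.e. 5.0 centimorgans.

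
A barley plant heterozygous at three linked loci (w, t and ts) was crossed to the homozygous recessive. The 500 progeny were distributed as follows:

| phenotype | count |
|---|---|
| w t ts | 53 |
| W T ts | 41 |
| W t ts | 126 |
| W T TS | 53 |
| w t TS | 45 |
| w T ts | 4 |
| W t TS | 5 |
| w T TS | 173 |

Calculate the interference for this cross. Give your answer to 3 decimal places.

The two most frequent reciprocal classes, w T TS and W t ts, are the parental types, so the F1 was w T TS / W t ts.
The two rarest classes, w T ts and W t TS, are the double crossovers. Comparing them with the parentals, only the ts allele has switched, so ts is the middle locus and the order is w – ts – t.
w–ts: (106 + 9)/500 = 0.2300; ts–t: (86 + 9)/500 = 0.1900.
Expected DCO frequency = 0.2300 × 0.1900 ≈ 0.04370; observed = 9/500 ≈ 0.01800.
Coefficient of coincidence = 0.01800/0.04370 ≈ 0.412; interference = 1 − 0.412 = 0.588.

0.588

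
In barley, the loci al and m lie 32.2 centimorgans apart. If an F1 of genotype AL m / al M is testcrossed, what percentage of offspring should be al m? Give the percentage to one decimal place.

A map distance of 32.2 centimorgans corresponds to a recombination frequency of 0.322.
The F1 is AL m / al M, so al m is a recombinant gamete class with expected frequency r/2 = 0.322/2 = 0.1610.
That is 0.1610 = 16.1% of the progeny.

16.1%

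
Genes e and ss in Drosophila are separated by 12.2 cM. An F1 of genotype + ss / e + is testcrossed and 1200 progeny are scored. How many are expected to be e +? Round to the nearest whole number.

A map distance of 12.2 cM corresponds to a recombination frequency of 0.122.
The F1 is + ss / e +, so e + is a parental gamete class with expected frequency (1 − r)/2 = 0.878/2 = 0.4390.
Expected number = 0.4390 × 1200 = 526.80 ≈ 527.

527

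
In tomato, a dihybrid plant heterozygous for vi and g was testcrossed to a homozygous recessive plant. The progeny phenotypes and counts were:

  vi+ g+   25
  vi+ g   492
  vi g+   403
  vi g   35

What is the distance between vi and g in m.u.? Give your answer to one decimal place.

The two most frequent classes, vi+ g (492) and vi g+ (403), are the parental types, so the F1 was vi+ g / vi g+.
The recombinant classes are vi+ g+ and vi g: 25 + 35 = 60.
Recombination frequency = 60/955 = 0.0628 ≈ 6.3%, i.e. 6.3 m.u.

6.3 m.u.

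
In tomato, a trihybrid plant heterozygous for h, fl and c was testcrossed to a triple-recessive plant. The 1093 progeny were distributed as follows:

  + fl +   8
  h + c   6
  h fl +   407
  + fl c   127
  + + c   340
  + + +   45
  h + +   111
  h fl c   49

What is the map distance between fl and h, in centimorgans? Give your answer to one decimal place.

23.1 centimorgans

The two most frequent reciprocal classes, h fl + and + + c, are the parental types, so the F1 was h fl + / + + c.
The two rarest classes, + fl + and h + c, are the double crossovers. Comparing them with the parentals, only the h allele has switched, so h is the middle locus and the order is fl – h – c.
Crossovers in the fl–h interval produce the single-crossover classes h + + and + fl c (111 + 127 = 238) plus the double crossovers (14).
RF(fl–h) = (238 + 14) / 1093 = 252/1093 = 0.2306 → 23.1 centimorgans.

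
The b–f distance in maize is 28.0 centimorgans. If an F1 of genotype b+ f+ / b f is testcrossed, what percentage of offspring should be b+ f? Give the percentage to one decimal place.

14.0%

A map distance of 28.0 centimorgans corresponds to a recombination frequency of 0.280.
The F1 is b+ f+ / b f, so b+ f is a recombinant gamete class with expected frequency r/2 = 0.280/2 = 0.1400.
That is 0.1400 = 14.0% of the progeny.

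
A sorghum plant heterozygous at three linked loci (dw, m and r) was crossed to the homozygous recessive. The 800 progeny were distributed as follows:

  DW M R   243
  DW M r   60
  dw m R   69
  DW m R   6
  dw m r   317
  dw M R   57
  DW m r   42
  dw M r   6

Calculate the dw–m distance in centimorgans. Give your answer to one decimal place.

The two most frequent reciprocal classes, dw m r and DW M R, are the parental types, so the F1 was dw m r / DW M R.
The two rarest classes, dw M r and DW m R, are the double crossovers. Comparing them with the parentals, only the m allele has switched, so m is the middle locus and the order is r – m – dw.
Crossovers in the m–dw interval produce the single-crossover classes DW m r and dw M R (42 + 57 = 99) plus the double crossovers (12).
RF(m–dw) = (99 + 12) / 800 = 111/800 = 0.1388 → 13.9 centimorgans.

13.9 centimorgans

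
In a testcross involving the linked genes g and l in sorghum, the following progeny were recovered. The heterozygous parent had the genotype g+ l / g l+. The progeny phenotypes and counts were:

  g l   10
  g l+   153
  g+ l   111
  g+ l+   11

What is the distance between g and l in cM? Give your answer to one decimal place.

The recombinant classes are g+ l+ and g l: 11 + 10 = 21.
Recombination frequency = 21/285 = 0.0737 ≈ 7.4%, i.e. 7.4 cM.

7.4 cM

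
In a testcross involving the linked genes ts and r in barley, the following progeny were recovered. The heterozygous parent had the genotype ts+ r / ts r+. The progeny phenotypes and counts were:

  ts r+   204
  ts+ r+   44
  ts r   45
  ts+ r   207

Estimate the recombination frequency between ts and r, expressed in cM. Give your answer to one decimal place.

17.8 cM

The recombinant classes are ts+ r+ and ts r: 44 + 45 = 89.
Recombination frequency = 89/500 = 0.1780 ≈ 17.8%, i.e. 17.8 cM.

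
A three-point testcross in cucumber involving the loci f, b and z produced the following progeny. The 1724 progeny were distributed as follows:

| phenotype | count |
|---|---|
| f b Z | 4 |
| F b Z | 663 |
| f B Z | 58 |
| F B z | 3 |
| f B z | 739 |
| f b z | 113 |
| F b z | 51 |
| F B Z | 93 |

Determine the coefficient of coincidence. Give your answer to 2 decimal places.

The two most frequent reciprocal classes, f B z and F b Z, are the parental types, so the F1 was f B z / F b Z.
The two rarest classes, F B z and f b Z, are the double crossovers. Comparing them with the parentals, only the f allele has switched, so f is the middle locus and the order is b – f – z.
b–f: (206 + 7)/1724 = 0.1235; f–z: (109 + 7)/1724 = 0.0673.
Expected DCO frequency = 0.1235 × 0.0673 ≈ 0.00831; observed = 7/1724 ≈ 0.00406.
Coefficient of coincidence = 0.00406/0.00831 ≈ 0.49.

0.49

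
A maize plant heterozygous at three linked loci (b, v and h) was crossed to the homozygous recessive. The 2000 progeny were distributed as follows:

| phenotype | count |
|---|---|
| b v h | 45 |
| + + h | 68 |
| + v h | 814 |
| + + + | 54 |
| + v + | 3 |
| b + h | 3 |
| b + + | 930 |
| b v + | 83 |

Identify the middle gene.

The two most frequent reciprocal classes, + v h and b + +, are the parental types, so the F1 was + v h / b + +.
The two rarest classes, + v + and b + h, are the double crossovers. Comparing them with the parentals, only the h allele has switched, so h is the middle locus and the order is v – h – b.

h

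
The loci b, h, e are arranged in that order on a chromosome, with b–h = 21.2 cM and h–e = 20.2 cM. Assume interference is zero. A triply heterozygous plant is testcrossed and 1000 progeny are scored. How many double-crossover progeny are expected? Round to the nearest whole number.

Map distances give recombination frequencies of 0.212 and 0.202 for the two intervals.
With no interference, expected double-crossover frequency = 0.212 × 0.202 = 0.04282.
Expected number = 0.04282 × 1000 = 42.82 ≈ 43.

43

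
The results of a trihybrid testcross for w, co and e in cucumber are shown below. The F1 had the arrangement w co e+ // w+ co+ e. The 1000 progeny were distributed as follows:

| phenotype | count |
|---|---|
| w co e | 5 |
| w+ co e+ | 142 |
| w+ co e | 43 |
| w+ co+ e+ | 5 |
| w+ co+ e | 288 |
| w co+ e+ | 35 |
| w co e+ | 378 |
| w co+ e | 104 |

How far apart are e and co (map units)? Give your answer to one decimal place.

8.8 map units

The two rarest classes, w co e and w+ co+ e+, are the double crossovers. Comparing them with the parentals, only the e allele has switched, so e is the middle locus and the order is w – e – co.
Crossovers in the e–co interval produce the single-crossover classes w co+ e+ and w+ co e (35 + 43 = 78) plus the double crossovers (10).
RF(e–co) = (78 + 10) / 1000 = 88/1000 = 0.0880 → 8.8 map units.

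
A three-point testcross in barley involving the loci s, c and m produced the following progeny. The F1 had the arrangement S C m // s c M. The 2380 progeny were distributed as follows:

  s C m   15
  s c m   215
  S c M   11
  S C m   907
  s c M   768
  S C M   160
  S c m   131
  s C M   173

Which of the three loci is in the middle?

s

The two rarest classes, s C m and S c M, are the double crossovers. Comparing them with the parentals, only the s allele has switched, so s is the middle locus and the order is m – s – c.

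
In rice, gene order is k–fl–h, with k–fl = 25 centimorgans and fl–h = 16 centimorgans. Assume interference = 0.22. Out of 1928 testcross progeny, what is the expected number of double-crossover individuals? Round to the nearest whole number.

Map distances give recombination frequencies of 0.250 and 0.160 for the two intervals.
With interference 0.22 (so coincidence = 0.78), expected double-crossover frequency = 0.250 × 0.160 × 0.78 = 0.03120.
Expected number = 0.03120 × 1928 = 60.15 ≈ 60.

60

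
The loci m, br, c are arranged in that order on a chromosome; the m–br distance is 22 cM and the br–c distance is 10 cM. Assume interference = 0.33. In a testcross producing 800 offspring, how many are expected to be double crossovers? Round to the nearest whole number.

Map distances give recombination frequencies of 0.220 and 0.100 for the two intervals.
With interference 0.33 (so coincidence = 0.67), expected double-crossover frequency = 0.220 × 0.100 × 0.67 = 0.01474.
Expected number = 0.01474 × 800 = 11.79 ≈ 12.

12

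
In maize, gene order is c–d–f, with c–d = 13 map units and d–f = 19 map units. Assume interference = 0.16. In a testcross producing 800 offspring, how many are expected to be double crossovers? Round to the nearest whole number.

17

Map distances give recombination frequencies of 0.130 and 0.190 for the two intervals.
With interference 0.16 (so coincidence = 0.84), expected double-crossover frequency = 0.130 × 0.190 × 0.84 = 0.02075.
Expected number = 0.02075 × 800 = 16.60 ≈ 17.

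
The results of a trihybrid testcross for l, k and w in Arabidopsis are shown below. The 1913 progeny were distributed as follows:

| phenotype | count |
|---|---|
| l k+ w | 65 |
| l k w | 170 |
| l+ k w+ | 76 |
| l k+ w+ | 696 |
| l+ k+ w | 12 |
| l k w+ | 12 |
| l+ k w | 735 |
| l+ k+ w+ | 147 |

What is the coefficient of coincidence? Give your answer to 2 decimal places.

The two most frequent reciprocal classes, l k+ w+ and l+ k w, are the parental types, so the F1 was l k+ w+ / l+ k w.
The two rarest classes, l k w+ and l+ k+ w, are the double crossovers. Comparing them with the parentals, only the k allele has switched, so k is the middle locus and the order is l – k – w.
l–k: (317 + 24)/1913 = 0.1783; k–w: (141 + 24)/1913 = 0.0863.
Expected DCO frequency = 0.1783 × 0.0863 ≈ 0.01539; observed = 24/1913 ≈ 0.01255.
Coefficient of coincidence = 0.01255/0.01539 ≈ 0.82.

0.82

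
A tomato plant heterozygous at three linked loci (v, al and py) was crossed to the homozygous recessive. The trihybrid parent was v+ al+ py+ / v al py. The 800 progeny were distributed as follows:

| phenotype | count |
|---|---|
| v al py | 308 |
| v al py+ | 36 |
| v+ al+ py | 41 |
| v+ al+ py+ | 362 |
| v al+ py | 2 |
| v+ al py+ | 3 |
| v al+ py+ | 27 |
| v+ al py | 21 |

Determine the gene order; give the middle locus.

The two rarest classes, v+ al py+ and v al+ py, are the double crossovers. Comparing them with the parentals, only the al allele has switched, so al is the middle locus and the order is v – al – py.

al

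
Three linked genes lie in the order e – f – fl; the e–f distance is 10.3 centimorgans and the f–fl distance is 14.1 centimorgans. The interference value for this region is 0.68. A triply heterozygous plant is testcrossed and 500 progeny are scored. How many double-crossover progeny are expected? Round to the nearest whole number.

2

Map distances give recombination frequencies of 0.103 and 0.141 for the two intervals.
With interference 0.68 (so coincidence = 0.32), expected double-crossover frequency = 0.103 × 0.141 × 0.32 = 0.00465.
Expected number = 0.00465 × 500 = 2.32 ≈ 2.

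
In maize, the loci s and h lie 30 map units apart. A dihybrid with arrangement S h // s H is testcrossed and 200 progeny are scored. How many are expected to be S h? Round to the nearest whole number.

A map distance of 30 map units corresponds to a recombination frequency of 0.300.
The F1 is S h / s H, so S h is a parental gamete class with expected frequency (1 − r)/2 = 0.700/2 = 0.3500.
Expected number = 0.3500 × 200 = 70.00 ≈ 70.

70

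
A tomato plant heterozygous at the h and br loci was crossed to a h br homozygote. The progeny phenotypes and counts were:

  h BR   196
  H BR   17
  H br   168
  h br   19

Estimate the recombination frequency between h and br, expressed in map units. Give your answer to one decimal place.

9.0 map units

The two most frequent classes, H br (168) and h BR (196), are the parental types, so the F1 was H br / h BR.
The recombinant classes are H BR and h br: 17 + 19 = 36.
Recombination frequency = 36/400 = 0.0900 ≈ 9.0%, i.e. 9.0 map units.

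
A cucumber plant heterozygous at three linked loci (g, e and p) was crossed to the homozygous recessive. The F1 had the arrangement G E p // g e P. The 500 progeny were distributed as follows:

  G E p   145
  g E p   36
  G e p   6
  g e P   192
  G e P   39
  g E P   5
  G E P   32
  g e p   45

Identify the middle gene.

e

The two rarest classes, G e p and g E P, are the double crossovers. Comparing them with the parentals, only the e allele has switched, so e is the middle locus and the order is g – e – p.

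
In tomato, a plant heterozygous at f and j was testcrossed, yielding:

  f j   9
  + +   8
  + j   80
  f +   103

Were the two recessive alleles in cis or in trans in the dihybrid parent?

trans

The two most frequent classes are + j (80) and f + (103); these are the parental (non-recombinant) types.
So the F1 carried + j on one chromosome and f + on the other — the recessive alleles are on opposite chromosomes (trans / repulsion).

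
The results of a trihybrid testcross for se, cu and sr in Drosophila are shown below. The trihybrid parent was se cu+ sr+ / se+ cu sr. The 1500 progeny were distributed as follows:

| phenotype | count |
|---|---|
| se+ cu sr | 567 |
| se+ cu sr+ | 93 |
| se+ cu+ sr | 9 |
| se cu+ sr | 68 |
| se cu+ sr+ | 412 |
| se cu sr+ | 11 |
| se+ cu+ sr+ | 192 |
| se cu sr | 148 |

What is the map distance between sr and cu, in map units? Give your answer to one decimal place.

12.1 map units

The two rarest classes, se cu sr+ and se+ cu+ sr, are the double crossovers. Comparing them with the parentals, only the cu allele has switched, so cu is the middle locus and the order is se – cu – sr.
Crossovers in the cu–sr interval produce the single-crossover classes se cu+ sr and se+ cu sr+ (68 + 93 = 161) plus the double crossovers (20).
RF(cu–sr) = (161 + 20) / 1500 = 181/1500 = 0.1207 → 12.1 map units.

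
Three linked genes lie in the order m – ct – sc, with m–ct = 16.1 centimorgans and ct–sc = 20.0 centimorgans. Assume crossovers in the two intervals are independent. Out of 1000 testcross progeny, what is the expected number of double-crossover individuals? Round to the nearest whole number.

Map distances give recombination frequencies of 0.161 and 0.200 for the two intervals.
With no interference, expected double-crossover frequency = 0.161 × 0.200 = 0.03220.
Expected number = 0.03220 × 1000 = 32.20 ≈ 32.

32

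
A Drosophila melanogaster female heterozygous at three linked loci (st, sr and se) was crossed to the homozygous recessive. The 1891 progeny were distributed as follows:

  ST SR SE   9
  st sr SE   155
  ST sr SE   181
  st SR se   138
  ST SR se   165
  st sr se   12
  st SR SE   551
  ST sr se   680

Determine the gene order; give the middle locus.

st

The two most frequent reciprocal classes, st SR SE and ST sr se, are the parental types, so the F1 was st SR SE / ST sr se.
The two rarest classes, ST SR SE and st sr se, are the double crossovers. Comparing them with the parentals, only the st allele has switched, so st is the middle locus and the order is sr – st – se.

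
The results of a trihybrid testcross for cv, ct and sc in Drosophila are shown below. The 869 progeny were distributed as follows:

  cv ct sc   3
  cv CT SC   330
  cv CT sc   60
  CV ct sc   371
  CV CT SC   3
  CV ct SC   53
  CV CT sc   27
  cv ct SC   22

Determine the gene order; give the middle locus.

cv

The two most frequent reciprocal classes, CV ct sc and cv CT SC, are the parental types, so the F1 was CV ct sc / cv CT SC.
The two rarest classes, cv ct sc and CV CT SC, are the double crossovers. Comparing them with the parentals, only the cv allele has switched, so cv is the middle locus and the order is ct – cv – sc.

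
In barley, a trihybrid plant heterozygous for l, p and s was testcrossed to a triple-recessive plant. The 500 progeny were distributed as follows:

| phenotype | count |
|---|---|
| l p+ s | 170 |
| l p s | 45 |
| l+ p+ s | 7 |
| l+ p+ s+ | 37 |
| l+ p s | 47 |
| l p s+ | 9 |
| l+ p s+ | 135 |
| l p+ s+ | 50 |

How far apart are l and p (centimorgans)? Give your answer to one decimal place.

The two most frequent reciprocal classes, l+ p s+ and l p+ s, are the parental types, so the F1 was l+ p s+ / l p+ s.
The two rarest classes, l p s+ and l+ p+ s, are the double crossovers. Comparing them with the parentals, only the l allele has switched, so l is the middle locus and the order is p – l – s.
Crossovers in the p–l interval produce the single-crossover classes l+ p+ s+ and l p s (37 + 45 = 82) plus the double crossovers (16).
RF(p–l) = (82 + 16) / 500 = 98/500 = 0.1960 → 19.6 centimorgans.

19.6 centimorgans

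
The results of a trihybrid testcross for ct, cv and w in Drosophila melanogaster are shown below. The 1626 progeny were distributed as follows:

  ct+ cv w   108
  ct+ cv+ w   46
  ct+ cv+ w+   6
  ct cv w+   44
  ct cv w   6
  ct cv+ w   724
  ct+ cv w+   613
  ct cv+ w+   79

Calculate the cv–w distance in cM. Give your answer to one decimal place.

12.2 cM

The two most frequent reciprocal classes, ct+ cv w+ and ct cv+ w, are the parental types, so the F1 was ct+ cv w+ / ct cv+ w.
The two rarest classes, ct+ cv+ w+ and ct cv w, are the double crossovers. Comparing them with the parentals, only the cv allele has switched, so cv is the middle locus and the order is w – cv – ct.
Crossovers in the w–cv interval produce the single-crossover classes ct+ cv w and ct cv+ w+ (108 + 79 = 187) plus the double crossovers (12).
RF(w–cv) = (187 + 12) / 1626 = 199/1626 = 0.1224 → 12.2 cM.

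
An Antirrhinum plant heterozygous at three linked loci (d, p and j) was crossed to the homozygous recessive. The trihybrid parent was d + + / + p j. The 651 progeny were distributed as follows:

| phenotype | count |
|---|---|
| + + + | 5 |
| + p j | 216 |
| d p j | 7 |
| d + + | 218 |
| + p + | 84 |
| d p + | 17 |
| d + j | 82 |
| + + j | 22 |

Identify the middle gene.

d

The two rarest classes, + + + and d p j, are the double crossovers. Comparing them with the parentals, only the d allele has switched, so d is the middle locus and the order is p – d – j.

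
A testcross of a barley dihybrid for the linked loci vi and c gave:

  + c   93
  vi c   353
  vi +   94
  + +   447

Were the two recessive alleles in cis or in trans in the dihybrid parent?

The two most frequent classes are + + (447) and vi c (353); these are the parental (non-recombinant) types.
So the F1 carried + + on one chromosome and vi c on the other — the recessive alleles are on the same chromosome (cis / coupling).

cis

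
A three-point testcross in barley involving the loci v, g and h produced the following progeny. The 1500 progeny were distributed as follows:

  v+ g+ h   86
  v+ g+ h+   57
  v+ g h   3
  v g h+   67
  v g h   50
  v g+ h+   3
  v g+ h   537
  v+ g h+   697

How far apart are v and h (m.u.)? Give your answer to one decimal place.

10.6 m.u.

The two most frequent reciprocal classes, v+ g h+ and v g+ h, are the parental types, so the F1 was v+ g h+ / v g+ h.
The two rarest classes, v+ g h and v g+ h+, are the double crossovers. Comparing them with the parentals, only the h allele has switched, so h is the middle locus and the order is v – h – g.
Crossovers in the v–h interval produce the single-crossover classes v g h+ and v+ g+ h (67 + 86 = 153) plus the double crossovers (6).
RF(v–h) = (153 + 6) / 1500 = 159/1500 = 0.1060 → 10.6 m.u.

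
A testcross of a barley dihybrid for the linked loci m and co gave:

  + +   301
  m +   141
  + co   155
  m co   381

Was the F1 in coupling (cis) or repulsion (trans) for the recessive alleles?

The two most frequent classes are + + (301) and m co (381); these are the parental (non-recombinant) types.
So the F1 carried + + on one chromosome and m co on the other — the recessive alleles are on the same chromosome (cis / coupling).

cis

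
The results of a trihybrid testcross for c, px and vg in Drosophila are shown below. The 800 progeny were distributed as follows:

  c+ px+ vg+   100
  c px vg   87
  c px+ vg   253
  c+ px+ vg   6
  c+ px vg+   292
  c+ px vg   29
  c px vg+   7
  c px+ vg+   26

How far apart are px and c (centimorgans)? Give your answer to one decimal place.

The two most frequent reciprocal classes, c+ px vg+ and c px+ vg, are the parental types, so the F1 was c+ px vg+ / c px+ vg.
The two rarest classes, c px vg+ and c+ px+ vg, are the double crossovers. Comparing them with the parentals, only the c allele has switched, so c is the middle locus and the order is vg – c – px.
Crossovers in the c–px interval produce the single-crossover classes c+ px+ vg+ and c px vg (100 + 87 = 187) plus the double crossovers (13).
RF(c–px) = (187 + 13) / 800 = 200/800 = 0.2500 → 25.0 centimorgans.

25.0 centimorgans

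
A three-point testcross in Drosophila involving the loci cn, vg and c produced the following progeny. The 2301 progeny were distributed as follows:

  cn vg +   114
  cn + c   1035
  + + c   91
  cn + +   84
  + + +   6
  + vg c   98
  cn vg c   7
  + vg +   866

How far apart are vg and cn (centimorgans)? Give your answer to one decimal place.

The two most frequent reciprocal classes, cn + c and + vg +, are the parental types, so the F1 was cn + c / + vg +.
The two rarest classes, cn vg c and + + +, are the double crossovers. Comparing them with the parentals, only the vg allele has switched, so vg is the middle locus and the order is cn – vg – c.
Crossovers in the cn–vg interval produce the single-crossover classes + + c and cn vg + (91 + 114 = 205) plus the double crossovers (13).
RF(cn–vg) = (205 + 13) / 2301 = 218/2301 = 0.0947 → 9.5 centimorgans.

9.5 centimorgans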